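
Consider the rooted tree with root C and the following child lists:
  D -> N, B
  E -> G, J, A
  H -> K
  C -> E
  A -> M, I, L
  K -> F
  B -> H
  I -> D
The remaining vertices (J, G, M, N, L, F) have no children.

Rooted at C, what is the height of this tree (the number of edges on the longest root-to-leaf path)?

8

F sits deepest: C-E-A-I-D-B-H-K-F — 8 edges from the root.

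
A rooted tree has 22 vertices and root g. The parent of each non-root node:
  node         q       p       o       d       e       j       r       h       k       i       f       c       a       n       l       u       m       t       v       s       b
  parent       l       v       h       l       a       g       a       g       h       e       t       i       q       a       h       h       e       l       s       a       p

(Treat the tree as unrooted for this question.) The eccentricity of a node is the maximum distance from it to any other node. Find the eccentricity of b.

Distances from b peak at 9, attained at j.
b – p – v – s – a – q – l – h – g – j

9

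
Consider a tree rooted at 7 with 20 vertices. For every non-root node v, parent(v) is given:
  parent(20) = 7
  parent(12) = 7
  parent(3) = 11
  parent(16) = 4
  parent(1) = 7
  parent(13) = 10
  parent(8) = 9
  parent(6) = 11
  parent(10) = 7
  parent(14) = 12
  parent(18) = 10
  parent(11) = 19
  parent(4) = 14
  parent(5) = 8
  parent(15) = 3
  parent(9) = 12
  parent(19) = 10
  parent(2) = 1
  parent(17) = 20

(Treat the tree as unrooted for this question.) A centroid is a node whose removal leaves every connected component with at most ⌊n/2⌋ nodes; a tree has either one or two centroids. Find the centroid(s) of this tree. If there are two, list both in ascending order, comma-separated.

7

Removing 7 splits the tree into components of sizes 8, 7, 2, 2; the largest is 8 ≤ ⌊20/2⌋ = 10.
Every other node leaves some component of size > 10, so the centroid is unique.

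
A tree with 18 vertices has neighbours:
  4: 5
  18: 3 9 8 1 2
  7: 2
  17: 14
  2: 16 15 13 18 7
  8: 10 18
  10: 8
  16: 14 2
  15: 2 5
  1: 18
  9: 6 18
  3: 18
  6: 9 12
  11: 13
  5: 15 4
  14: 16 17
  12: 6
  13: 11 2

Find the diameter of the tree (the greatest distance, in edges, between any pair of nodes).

A longest path is 12-6-9-18-2-16-14-17, with 7 edges.

7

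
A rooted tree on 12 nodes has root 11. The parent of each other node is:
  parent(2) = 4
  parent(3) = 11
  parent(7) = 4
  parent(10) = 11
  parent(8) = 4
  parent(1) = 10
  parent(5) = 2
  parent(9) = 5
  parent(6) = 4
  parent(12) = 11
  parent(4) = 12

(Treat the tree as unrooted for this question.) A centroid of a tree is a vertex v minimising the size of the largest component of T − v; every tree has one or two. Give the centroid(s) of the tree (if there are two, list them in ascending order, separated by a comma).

4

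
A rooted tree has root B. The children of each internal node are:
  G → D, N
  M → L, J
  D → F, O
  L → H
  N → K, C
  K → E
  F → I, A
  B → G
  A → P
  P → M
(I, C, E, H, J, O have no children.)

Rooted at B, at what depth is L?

7

Climbing from L to the root: L–M–P–A–F–D–G–B. That's 7 steps.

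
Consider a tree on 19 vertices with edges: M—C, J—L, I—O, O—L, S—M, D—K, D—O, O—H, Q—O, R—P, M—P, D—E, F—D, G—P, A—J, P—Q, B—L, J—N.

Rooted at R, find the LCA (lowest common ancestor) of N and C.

P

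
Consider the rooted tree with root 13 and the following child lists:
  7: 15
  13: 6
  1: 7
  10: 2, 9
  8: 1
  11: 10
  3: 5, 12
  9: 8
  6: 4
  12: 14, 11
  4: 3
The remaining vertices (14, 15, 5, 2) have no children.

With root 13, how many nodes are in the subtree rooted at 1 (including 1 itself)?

3

1's subtree: {1, 7, 15}, size 3.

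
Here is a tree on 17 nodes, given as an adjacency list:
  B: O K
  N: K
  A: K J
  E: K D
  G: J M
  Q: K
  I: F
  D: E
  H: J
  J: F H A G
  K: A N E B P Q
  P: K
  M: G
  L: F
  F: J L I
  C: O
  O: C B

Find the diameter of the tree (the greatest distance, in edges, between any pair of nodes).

Starting from I, a farthest node is C at distance 7.
One longest path: I - F - J - A - K - B - O - C.
So the diameter is 7.

7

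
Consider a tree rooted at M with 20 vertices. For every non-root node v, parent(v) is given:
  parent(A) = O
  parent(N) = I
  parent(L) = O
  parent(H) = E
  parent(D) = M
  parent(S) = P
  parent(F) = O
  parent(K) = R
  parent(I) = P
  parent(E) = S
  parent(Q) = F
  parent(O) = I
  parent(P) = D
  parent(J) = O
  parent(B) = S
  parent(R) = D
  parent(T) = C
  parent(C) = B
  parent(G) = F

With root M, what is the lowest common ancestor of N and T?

P

Path N→root: N I P D M; path T→root: T C B S P D M.
First common node: P.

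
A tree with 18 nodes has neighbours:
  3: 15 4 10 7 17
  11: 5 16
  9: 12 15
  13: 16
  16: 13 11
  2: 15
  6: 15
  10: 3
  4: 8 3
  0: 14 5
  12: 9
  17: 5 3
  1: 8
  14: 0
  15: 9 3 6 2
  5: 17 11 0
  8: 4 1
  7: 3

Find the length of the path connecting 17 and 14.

3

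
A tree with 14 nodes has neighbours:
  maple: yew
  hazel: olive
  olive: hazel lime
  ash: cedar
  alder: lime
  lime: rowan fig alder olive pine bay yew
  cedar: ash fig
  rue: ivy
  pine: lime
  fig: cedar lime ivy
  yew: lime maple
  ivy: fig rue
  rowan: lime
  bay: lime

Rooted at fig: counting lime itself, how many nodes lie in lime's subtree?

lime's subtree: {lime, olive, bay, rowan, pine, alder, yew, hazel, maple}, size 9.

9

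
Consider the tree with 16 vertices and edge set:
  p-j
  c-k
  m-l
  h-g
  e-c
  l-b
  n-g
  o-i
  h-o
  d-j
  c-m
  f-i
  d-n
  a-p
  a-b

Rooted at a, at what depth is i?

8

Climbing from i to the root: i → o → h → g → n → d → j → p → a. That's 8 steps.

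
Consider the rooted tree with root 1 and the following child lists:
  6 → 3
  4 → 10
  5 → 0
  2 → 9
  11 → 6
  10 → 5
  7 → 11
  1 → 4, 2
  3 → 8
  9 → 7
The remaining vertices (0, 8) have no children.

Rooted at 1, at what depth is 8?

7

Path from 1 to 8: 1–2–9–7–11–6–3–8, which has 7 edges.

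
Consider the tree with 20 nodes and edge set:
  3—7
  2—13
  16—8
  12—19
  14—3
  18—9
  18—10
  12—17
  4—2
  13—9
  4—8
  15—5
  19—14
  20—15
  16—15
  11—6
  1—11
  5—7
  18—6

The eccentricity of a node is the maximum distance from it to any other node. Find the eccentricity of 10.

A farthest node from 10 is 17.
The path 10–18–9–13–2–4–8–16–15–5–7–3–14–19–12–17 has 15 edges.

15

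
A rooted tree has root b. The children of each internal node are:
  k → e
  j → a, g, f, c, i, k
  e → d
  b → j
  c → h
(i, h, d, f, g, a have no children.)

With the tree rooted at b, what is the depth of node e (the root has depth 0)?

3

Path from b to e: b–j–k–e, which has 3 edges.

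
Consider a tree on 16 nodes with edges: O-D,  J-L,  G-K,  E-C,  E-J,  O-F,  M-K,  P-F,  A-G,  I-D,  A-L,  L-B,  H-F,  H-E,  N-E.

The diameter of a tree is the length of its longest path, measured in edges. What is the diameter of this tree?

BFS from I reaches M last, at distance 11; BFS from M confirms no node is farther.
Path: I - D - O - F - H - E - J - L - A - G - K - M.

11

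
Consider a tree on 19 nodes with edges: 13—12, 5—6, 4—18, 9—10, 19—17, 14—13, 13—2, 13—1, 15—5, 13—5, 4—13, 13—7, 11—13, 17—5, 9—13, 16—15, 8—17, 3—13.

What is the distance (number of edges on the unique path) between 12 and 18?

12 - 13 - 4 - 18: 3 edges.

3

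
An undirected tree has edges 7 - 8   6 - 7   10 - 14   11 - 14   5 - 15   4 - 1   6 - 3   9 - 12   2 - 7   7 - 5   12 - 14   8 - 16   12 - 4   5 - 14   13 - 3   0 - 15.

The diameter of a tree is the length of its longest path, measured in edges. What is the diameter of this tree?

8

A longest path is 13 - 3 - 6 - 7 - 5 - 14 - 12 - 4 - 1, with 8 edges.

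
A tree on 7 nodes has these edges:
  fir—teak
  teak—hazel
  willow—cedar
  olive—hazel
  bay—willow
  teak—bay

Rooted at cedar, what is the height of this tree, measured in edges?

5

A deepest node is olive, reached by cedar – willow – bay – teak – hazel – olive.
That path has 5 edges, so the height is 5.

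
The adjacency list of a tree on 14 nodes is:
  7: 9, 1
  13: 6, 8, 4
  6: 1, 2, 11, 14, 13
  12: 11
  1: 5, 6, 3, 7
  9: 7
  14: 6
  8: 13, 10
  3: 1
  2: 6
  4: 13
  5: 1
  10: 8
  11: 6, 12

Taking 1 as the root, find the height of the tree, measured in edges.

4

The longest root-to-leaf path is 1 – 6 – 13 – 8 – 10 (4 edges).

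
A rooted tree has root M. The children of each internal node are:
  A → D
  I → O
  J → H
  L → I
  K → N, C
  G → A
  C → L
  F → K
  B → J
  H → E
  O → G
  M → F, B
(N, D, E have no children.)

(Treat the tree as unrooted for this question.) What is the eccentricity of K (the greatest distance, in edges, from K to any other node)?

7

Distances from K peak at 7, attained at D.
K-C-L-I-O-G-A-D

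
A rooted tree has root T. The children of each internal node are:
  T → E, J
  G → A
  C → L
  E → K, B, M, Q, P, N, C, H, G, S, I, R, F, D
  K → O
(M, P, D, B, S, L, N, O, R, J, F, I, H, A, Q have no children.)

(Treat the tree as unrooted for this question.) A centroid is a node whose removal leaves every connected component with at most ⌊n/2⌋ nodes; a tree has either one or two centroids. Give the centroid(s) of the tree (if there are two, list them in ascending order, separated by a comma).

Delete E: the remaining components have sizes 2, 2, 2, 2, 1, 1, 1, 1, 1, 1, 1, 1, 1, 1, 1. Max 2 ≤ 10, so E is a centroid.
Every other node leaves some component of size > 10, so the centroid is unique.

E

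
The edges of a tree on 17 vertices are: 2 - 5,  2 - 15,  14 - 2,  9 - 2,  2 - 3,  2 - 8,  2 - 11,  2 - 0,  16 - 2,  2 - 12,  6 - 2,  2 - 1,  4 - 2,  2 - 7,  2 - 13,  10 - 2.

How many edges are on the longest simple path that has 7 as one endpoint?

2

The node farthest from 7 is 3 (15, 0, 4, 1, 16, 8, 10, 14, 9, 11, 6, 13, 5, 12 also at distance 2), via 7-2-3 — 2 edges.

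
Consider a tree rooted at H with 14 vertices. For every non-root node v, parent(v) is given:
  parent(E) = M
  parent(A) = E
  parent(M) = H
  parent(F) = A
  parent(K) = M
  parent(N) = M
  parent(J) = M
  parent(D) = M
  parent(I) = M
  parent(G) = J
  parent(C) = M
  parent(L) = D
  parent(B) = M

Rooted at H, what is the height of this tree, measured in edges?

4

The longest root-to-leaf path is H – M – E – A – F (4 edges).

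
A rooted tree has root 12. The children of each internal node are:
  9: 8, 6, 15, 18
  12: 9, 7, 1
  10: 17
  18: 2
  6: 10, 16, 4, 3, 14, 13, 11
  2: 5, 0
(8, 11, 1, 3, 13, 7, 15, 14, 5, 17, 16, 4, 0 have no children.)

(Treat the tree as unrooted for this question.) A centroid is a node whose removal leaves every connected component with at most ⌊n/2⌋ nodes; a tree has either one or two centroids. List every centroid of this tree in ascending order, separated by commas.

Removing 9 splits the tree into components of sizes 9, 4, 3, 1, 1; the largest is 9 ≤ ⌊19/2⌋ = 9.
No neighbour of 9 does as well, so 9 is the unique centroid.

9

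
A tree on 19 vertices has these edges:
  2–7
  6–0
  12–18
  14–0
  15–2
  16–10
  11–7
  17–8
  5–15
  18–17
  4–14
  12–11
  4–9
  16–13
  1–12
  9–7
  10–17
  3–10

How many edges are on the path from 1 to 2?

4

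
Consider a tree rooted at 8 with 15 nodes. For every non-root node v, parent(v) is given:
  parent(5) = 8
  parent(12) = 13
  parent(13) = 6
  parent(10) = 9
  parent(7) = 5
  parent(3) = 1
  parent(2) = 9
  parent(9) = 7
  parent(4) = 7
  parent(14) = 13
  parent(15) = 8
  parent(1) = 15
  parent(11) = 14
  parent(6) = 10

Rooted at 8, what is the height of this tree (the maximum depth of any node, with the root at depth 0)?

The longest root-to-leaf path is 8 → 5 → 7 → 9 → 10 → 6 → 13 → 14 → 11 (8 edges).

8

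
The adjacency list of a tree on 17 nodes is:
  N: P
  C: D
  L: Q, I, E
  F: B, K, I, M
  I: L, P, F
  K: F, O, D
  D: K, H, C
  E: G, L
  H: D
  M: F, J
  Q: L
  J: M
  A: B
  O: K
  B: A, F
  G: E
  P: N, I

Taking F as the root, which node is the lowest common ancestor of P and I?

Ancestors of P (toward the root): P, I, F.
Ancestors of I: I, F.
The deepest node appearing in both lists is I.

I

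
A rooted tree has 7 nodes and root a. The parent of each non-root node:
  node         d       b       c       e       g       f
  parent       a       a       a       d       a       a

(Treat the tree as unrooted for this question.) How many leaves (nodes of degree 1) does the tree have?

5

The leaves are b, c, e, f, g.
That is 5 leaves.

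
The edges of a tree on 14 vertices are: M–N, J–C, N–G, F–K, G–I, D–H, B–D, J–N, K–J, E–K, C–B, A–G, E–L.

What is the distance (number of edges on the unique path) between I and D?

6

Walking from I: I – G – N – J – C – B – D. Length 6.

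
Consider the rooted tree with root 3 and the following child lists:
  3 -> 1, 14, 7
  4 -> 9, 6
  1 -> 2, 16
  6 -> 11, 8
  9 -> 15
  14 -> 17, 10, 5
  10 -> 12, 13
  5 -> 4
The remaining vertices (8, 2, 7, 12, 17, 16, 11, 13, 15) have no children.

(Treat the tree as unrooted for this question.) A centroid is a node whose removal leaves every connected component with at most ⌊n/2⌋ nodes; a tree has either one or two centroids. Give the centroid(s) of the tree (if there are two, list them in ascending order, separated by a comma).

14

If 14 is removed the pieces have sizes 7, 5, 3, 1, all ≤ ⌊17/2⌋ = 8.
No neighbour of 14 does as well, so 14 is the unique centroid.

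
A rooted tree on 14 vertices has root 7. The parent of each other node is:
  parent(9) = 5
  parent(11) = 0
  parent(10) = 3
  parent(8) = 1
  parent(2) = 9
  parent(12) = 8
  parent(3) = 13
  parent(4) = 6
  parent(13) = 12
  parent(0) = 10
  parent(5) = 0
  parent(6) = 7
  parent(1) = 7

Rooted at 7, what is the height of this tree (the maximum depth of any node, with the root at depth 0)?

10

A deepest node is 2, reached by 7-1-8-12-13-3-10-0-5-9-2.
That path has 10 edges, so the height is 10.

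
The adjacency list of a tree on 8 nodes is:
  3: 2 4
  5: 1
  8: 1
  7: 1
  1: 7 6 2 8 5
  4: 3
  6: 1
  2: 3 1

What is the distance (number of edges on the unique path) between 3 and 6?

3

Walking from 3: 3 – 2 – 1 – 6. Length 3.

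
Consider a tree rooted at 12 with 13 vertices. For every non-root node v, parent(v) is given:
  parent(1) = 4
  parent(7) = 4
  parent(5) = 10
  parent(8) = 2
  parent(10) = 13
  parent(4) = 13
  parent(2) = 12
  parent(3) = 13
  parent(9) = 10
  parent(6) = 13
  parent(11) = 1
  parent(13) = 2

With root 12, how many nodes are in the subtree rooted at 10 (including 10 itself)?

Descendants of 10 (including itself): 10, 9, 5. That's 3.

3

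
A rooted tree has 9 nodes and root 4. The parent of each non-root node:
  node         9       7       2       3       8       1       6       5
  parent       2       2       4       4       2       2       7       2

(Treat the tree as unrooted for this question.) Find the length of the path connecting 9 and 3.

Walking from 9: 9 - 2 - 4 - 3. Length 3.

3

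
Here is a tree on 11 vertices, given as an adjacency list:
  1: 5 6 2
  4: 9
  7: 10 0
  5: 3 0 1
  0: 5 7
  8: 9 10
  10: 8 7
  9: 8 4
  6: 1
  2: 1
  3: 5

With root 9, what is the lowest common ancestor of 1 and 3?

Ancestors of 1 (toward the root): 1, 5, 0, 7, 10, 8, 9.
Ancestors of 3: 3, 5, 0, 7, 10, 8, 9.
The deepest node appearing in both lists is 5.

5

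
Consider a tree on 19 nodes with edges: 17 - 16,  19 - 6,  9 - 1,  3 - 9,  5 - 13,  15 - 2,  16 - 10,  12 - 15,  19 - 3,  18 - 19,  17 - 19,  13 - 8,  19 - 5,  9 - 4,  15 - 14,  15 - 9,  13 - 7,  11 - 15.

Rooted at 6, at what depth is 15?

4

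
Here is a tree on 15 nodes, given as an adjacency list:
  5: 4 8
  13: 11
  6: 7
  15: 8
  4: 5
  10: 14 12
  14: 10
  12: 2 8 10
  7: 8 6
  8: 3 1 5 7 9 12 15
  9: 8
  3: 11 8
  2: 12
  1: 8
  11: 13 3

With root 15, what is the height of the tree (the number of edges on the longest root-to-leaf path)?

14 sits deepest: 15-8-12-10-14 — 4 edges from the root.

4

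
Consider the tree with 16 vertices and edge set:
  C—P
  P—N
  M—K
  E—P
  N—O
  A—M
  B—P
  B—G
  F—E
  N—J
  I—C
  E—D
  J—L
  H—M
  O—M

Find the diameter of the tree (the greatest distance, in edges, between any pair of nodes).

6

A longest path is H–M–O–N–P–E–D, with 6 edges.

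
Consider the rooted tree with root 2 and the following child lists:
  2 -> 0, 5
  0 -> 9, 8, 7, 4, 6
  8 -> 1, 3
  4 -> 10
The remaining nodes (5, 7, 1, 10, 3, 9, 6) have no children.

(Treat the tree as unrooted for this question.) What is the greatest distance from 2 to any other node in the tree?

3

The node farthest from 2 is 3 (10, 1 also at distance 3), via 2 – 0 – 8 – 3 — 3 edges.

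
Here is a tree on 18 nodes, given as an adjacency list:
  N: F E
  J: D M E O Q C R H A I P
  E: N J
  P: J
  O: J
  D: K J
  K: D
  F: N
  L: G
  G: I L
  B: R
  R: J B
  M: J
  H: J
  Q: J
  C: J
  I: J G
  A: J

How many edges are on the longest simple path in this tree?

BFS from F reaches L last, at distance 6; BFS from L confirms no node is farther.
Path: F–N–E–J–I–G–L.

6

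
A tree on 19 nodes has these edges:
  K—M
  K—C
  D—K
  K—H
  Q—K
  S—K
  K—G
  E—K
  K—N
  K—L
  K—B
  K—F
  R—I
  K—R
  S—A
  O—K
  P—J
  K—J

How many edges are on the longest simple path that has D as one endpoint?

3

A farthest node from D is I (A, P also at distance 3).
The path D – K – R – I has 3 edges.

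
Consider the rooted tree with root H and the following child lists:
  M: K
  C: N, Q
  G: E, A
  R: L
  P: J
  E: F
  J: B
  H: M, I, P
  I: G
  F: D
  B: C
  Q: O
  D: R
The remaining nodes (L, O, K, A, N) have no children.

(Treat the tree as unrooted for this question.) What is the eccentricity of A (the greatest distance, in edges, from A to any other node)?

9

A farthest node from A is O.
The path A-G-I-H-P-J-B-C-Q-O has 9 edges.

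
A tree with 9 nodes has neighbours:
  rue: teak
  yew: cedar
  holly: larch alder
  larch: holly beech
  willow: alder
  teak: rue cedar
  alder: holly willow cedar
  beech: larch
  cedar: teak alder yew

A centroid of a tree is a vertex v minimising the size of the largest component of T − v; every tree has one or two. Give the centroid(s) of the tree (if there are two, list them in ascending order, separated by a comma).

alder

Removing alder splits the tree into components of sizes 4, 3, 1; the largest is 4 ≤ ⌊9/2⌋ = 4.
Every other node leaves some component of size > 4, so the centroid is unique.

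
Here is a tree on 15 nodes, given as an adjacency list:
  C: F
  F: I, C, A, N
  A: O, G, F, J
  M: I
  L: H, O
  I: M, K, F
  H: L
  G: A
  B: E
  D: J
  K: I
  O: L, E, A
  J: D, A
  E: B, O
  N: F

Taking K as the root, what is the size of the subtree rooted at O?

5

O's subtree: {O, L, E, H, B}, size 5.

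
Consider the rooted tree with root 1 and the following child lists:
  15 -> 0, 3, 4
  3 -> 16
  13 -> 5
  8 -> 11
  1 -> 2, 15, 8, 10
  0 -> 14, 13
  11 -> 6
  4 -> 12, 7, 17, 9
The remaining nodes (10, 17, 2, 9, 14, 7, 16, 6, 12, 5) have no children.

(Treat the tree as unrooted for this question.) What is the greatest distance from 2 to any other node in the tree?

A farthest node from 2 is 5.
The path 2-1-15-0-13-5 has 5 edges.

5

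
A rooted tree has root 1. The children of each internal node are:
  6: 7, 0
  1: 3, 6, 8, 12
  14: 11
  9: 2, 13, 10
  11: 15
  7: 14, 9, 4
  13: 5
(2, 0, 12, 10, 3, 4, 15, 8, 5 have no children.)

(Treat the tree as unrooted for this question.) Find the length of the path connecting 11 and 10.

Walking from 11: 11–14–7–9–10. Length 4.

4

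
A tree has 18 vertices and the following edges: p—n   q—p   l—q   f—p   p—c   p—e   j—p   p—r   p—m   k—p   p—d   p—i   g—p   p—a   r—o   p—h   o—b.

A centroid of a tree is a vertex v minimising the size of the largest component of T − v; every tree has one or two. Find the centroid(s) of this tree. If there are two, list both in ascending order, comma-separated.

Delete p: the remaining components have sizes 3, 2, 1, 1, 1, 1, 1, 1, 1, 1, 1, 1, 1, 1. Max 3 ≤ 9, so p is a centroid.
No neighbour of p does as well, so p is the unique centroid.

p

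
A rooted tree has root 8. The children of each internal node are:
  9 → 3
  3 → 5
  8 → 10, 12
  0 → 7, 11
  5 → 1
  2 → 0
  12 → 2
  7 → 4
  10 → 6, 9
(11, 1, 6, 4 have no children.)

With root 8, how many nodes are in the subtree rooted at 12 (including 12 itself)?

6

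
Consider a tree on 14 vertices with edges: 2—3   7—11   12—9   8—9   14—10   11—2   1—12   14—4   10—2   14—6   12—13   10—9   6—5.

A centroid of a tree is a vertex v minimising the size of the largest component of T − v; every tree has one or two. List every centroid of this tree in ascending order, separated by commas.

10

Removing 10 splits the tree into components of sizes 5, 4, 4; the largest is 5 ≤ ⌊14/2⌋ = 7.
Every other node leaves some component of size > 7, so the centroid is unique.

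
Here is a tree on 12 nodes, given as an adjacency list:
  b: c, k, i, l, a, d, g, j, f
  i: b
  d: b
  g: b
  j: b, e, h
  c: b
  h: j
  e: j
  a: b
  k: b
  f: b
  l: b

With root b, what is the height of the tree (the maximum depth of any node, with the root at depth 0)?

A deepest node is e, reached by b → j → e.
That path has 2 edges, so the height is 2.

2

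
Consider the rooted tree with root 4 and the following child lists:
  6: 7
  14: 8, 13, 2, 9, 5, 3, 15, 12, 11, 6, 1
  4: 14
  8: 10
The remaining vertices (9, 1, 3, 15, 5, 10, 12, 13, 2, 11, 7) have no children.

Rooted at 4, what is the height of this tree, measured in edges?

3

The longest root-to-leaf path is 4-14-8-10 (3 edges).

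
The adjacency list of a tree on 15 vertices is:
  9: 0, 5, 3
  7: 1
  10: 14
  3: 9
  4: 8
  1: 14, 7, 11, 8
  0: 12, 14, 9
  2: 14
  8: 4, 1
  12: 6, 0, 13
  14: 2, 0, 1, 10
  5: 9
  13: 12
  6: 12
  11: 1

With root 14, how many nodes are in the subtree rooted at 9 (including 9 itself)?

3

The subtree rooted at 9 contains: 9, 5, 3 — 3 nodes.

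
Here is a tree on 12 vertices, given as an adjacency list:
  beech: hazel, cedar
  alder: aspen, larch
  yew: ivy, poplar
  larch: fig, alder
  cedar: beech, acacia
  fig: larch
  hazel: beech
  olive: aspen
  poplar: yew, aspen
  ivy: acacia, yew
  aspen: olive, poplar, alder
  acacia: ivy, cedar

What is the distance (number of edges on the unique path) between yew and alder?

3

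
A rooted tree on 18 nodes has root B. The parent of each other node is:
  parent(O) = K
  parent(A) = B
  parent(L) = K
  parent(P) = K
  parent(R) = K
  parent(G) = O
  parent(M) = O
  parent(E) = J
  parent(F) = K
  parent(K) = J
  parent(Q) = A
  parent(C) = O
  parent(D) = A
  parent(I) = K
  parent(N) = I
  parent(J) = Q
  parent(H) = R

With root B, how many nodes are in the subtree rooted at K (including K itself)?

12

K's subtree: {K, O, I, F, P, L, R, C, M, G, N, H}, size 12.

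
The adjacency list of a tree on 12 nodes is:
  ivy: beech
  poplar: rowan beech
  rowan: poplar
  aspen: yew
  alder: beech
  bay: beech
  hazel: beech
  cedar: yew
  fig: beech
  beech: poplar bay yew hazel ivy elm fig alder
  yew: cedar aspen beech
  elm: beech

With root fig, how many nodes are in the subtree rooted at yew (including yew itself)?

yew's subtree: {yew, aspen, cedar}, size 3.

3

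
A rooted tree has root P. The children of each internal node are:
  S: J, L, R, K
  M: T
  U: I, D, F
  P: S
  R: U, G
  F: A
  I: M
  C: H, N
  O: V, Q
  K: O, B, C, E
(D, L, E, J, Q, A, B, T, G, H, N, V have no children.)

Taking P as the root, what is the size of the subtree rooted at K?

9

The subtree rooted at K contains: K, O, C, E, B, Q, V, N, H — 9 nodes.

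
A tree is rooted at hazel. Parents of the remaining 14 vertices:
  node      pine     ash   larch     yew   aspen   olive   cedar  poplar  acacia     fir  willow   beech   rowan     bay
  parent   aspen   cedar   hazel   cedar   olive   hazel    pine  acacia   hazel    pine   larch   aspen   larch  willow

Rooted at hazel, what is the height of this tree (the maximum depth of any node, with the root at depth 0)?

5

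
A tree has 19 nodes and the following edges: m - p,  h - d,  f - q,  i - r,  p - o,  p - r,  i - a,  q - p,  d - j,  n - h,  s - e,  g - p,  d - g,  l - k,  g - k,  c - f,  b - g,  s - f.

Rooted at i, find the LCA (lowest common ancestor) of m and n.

Path m→root: m p r i; path n→root: n h d g p r i.
First common node: p.

p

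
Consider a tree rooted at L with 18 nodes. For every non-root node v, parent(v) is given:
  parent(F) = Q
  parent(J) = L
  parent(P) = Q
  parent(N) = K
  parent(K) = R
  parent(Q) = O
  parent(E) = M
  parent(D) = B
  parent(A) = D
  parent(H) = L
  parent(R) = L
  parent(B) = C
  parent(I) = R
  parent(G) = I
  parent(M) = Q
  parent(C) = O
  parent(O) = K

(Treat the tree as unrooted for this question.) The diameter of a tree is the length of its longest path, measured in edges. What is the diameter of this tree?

BFS from A reaches H last, at distance 8; BFS from H confirms no node is farther.
Path: A–D–B–C–O–K–R–L–H.

8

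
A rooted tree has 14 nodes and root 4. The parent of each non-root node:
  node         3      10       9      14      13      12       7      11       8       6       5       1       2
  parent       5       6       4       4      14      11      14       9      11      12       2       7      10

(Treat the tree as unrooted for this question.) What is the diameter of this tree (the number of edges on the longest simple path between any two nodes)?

Starting from 3, a farthest node is 1 at distance 11.
One longest path: 3-5-2-10-6-12-11-9-4-14-7-1.
So the diameter is 11.

11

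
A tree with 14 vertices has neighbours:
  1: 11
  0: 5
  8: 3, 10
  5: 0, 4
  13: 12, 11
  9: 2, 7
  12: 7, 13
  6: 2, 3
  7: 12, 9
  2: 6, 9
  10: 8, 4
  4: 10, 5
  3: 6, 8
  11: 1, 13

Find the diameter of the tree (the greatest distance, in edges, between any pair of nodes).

13

A longest path is 0-5-4-10-8-3-6-2-9-7-12-13-11-1, with 13 edges.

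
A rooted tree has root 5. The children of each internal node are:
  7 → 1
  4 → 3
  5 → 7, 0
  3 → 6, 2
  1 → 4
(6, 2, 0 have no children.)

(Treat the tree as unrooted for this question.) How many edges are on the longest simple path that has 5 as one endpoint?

5

A farthest node from 5 is 2 (6 also at distance 5).
The path 5–7–1–4–3–2 has 5 edges.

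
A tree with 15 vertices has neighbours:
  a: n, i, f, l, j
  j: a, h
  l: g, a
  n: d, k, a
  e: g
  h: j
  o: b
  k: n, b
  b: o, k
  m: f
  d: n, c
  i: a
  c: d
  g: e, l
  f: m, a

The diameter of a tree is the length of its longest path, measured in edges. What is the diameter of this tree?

BFS from e reaches o last, at distance 7; BFS from o confirms no node is farther.
Path: e-g-l-a-n-k-b-o.

7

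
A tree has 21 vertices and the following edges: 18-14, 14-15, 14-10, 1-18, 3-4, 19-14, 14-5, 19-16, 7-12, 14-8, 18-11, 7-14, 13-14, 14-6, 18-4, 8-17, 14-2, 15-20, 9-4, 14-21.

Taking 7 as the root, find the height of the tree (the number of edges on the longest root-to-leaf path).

4

A deepest node is 3, reached by 7–14–18–4–3.
That path has 4 edges, so the height is 4.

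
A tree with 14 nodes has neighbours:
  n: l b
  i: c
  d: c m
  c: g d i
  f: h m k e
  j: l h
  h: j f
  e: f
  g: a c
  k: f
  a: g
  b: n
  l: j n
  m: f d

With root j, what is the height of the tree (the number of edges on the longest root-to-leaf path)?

7

The longest root-to-leaf path is j → h → f → m → d → c → g → a (7 edges).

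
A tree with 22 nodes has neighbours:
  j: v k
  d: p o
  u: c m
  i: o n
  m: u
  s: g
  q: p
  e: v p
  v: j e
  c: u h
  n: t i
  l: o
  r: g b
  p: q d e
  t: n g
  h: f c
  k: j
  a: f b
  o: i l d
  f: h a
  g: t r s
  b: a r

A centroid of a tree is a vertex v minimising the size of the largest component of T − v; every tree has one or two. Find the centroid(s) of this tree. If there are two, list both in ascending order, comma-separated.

n, t

Removing t splits the tree into components of sizes 11, 10; the largest is 11 ≤ ⌊22/2⌋ = 11.
n is adjacent to t and is also a centroid (the largest component after removing it is likewise 11).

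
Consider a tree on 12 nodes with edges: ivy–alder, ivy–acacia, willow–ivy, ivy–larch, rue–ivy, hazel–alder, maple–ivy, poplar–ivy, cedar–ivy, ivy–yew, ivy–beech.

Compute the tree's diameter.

3

BFS from hazel reaches willow last, at distance 3; BFS from willow confirms no node is farther.
Path: hazel–alder–ivy–willow.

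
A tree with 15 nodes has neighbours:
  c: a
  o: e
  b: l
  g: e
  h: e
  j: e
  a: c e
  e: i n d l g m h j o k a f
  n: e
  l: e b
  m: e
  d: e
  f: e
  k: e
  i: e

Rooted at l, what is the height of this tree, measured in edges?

3

c sits deepest: l → e → a → c — 3 edges from the root.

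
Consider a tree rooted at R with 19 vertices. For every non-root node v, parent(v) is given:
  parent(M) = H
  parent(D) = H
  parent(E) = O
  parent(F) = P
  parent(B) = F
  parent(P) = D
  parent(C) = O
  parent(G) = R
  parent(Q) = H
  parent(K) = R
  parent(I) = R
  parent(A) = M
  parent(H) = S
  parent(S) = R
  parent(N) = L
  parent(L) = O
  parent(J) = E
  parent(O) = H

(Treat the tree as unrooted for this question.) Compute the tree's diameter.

7

Starting from B, a farthest node is I at distance 7.
One longest path: B – F – P – D – H – S – R – I.
So the diameter is 7.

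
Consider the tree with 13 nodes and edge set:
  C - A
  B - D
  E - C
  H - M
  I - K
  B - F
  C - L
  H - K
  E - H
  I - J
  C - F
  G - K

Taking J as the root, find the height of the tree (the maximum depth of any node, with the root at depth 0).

8

A deepest node is D, reached by J → I → K → H → E → C → F → B → D.
That path has 8 edges, so the height is 8.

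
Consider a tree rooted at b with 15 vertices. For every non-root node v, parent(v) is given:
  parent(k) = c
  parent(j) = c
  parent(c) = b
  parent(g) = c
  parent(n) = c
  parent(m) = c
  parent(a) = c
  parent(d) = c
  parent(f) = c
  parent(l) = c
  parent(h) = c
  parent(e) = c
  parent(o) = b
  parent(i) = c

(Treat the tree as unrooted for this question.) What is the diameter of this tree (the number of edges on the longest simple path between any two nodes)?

3

Starting from o, a farthest node is n at distance 3.
One longest path: o - b - c - n.
So the diameter is 3.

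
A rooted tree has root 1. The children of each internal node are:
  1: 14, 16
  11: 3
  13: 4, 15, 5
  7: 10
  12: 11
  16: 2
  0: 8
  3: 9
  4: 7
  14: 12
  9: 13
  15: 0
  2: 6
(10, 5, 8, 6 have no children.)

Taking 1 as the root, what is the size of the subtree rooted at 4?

3

The subtree rooted at 4 contains: 4, 7, 10 — 3 nodes.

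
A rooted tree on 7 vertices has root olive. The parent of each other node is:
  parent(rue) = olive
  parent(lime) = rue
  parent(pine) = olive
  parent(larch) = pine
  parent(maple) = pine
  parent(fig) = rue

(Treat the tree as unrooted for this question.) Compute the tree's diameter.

A longest path is larch – pine – olive – rue – lime, with 4 edges.

4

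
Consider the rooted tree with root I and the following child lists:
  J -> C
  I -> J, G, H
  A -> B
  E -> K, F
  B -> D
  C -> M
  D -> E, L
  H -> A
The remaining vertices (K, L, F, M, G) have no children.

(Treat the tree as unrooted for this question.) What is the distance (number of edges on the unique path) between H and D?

Walking from H: H – A – B – D. Length 3.

3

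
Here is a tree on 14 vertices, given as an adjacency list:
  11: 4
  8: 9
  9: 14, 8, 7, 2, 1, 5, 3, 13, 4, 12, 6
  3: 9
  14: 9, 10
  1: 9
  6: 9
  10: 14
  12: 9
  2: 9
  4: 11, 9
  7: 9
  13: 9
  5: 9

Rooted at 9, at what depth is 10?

Path from 9 to 10: 9 → 14 → 10, which has 2 edges.

2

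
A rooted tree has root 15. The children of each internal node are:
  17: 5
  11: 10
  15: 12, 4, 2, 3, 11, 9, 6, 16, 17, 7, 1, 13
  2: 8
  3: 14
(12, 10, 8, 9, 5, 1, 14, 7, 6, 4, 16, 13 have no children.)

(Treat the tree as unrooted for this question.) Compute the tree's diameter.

A longest path is 14 – 3 – 15 – 11 – 10, with 4 edges.

4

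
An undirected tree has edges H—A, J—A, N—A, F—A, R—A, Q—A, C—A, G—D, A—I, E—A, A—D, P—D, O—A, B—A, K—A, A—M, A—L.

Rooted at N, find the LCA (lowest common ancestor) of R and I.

A

Path R→root: R A N; path I→root: I A N.
First common node: A.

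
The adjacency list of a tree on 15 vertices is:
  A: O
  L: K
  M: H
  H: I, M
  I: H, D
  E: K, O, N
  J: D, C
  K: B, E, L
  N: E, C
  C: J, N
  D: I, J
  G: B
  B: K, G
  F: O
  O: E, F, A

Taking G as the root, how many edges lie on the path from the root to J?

6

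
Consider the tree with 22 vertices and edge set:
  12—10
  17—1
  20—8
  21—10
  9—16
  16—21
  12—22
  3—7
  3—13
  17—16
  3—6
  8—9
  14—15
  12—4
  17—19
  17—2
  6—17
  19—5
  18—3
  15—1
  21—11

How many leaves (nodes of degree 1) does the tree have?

The leaves are 2, 4, 5, 7, 11, 13, 14, 18, 20, 22.
That is 10 leaves.

10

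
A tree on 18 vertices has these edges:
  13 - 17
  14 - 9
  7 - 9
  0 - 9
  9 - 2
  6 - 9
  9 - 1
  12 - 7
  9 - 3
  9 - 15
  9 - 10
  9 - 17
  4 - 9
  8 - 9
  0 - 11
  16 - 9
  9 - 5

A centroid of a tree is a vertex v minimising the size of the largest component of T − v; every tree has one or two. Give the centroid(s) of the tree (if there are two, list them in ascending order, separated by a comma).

Removing 9 splits the tree into components of sizes 2, 2, 2, 1, 1, 1, 1, 1, 1, 1, 1, 1, 1, 1; the largest is 2 ≤ ⌊18/2⌋ = 9.
Every other node leaves some component of size > 9, so the centroid is unique.

9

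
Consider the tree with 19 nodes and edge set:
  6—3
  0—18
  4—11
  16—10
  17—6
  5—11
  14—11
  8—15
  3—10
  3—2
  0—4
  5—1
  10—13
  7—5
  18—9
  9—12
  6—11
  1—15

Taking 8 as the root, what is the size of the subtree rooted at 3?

5

The subtree rooted at 3 contains: 3, 10, 2, 13, 16 — 5 nodes.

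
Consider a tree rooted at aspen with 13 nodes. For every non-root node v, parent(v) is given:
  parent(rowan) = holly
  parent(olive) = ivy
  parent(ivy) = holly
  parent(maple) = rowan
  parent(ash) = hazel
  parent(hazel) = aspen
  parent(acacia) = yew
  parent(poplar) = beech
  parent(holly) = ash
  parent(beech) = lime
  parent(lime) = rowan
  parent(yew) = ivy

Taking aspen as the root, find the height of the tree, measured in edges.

poplar sits deepest: aspen-hazel-ash-holly-rowan-lime-beech-poplar — 7 edges from the root.

7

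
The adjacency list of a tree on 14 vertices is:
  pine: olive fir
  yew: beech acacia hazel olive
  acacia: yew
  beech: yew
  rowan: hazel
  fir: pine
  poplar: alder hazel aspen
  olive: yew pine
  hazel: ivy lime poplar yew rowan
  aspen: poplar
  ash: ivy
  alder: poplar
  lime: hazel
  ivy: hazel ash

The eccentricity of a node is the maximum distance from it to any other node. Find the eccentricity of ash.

6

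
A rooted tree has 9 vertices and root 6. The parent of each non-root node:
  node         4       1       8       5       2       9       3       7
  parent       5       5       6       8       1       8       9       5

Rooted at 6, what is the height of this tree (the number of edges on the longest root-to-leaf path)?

4

2 sits deepest: 6 – 8 – 5 – 1 – 2 — 4 edges from the root.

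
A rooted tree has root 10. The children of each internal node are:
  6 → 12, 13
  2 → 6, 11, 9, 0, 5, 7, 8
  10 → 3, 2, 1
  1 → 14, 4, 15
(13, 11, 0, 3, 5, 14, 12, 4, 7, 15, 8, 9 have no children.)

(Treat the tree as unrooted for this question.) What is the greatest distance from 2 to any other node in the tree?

A farthest node from 2 is 15 (14, 4 also at distance 3).
The path 2 – 10 – 1 – 15 has 3 edges.

3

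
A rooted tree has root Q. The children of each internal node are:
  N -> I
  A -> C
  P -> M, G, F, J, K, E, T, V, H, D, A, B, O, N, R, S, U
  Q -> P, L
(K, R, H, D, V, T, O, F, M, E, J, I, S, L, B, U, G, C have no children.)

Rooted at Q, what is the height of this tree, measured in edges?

3

The longest root-to-leaf path is Q – P – N – I (3 edges).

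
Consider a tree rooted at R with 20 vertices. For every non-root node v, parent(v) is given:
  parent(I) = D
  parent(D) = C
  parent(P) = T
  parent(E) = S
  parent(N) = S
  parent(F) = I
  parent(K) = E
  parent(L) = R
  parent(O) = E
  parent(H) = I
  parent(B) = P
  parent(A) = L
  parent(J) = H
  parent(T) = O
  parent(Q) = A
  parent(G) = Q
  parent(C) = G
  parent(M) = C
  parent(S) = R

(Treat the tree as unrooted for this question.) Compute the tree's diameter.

15

A longest path is J – H – I – D – C – G – Q – A – L – R – S – E – O – T – P – B, with 15 edges.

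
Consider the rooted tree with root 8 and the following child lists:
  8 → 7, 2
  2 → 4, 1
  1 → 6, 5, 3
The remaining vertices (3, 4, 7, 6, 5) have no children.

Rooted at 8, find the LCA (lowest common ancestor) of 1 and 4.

2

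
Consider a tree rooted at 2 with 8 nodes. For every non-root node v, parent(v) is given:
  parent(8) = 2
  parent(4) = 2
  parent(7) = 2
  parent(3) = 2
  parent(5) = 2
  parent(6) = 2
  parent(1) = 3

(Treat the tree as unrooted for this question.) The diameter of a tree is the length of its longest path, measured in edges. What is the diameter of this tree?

BFS from 1 reaches 7 last, at distance 3; BFS from 7 confirms no node is farther.
Path: 1 – 3 – 2 – 7.

3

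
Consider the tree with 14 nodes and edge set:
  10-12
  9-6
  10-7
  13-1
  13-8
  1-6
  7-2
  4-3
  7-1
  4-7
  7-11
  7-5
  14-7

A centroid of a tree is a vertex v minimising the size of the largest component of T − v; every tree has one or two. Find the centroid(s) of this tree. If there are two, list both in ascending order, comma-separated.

7

Delete 7: the remaining components have sizes 5, 2, 2, 1, 1, 1, 1. Max 5 ≤ 7, so 7 is a centroid.
Every other node leaves some component of size > 7, so the centroid is unique.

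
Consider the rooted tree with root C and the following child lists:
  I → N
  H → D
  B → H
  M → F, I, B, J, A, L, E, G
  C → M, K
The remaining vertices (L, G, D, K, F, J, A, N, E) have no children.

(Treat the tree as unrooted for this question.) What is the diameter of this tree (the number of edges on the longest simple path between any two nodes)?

BFS from D reaches N last, at distance 5; BFS from N confirms no node is farther.
Path: D–H–B–M–I–N.

5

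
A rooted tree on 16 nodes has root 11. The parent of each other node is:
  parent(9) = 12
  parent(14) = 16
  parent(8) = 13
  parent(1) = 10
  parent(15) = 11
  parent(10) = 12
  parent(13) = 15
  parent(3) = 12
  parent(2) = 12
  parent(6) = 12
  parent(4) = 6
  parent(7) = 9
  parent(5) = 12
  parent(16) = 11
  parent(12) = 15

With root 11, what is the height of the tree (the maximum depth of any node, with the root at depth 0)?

1 sits deepest: 11 – 15 – 12 – 10 – 1 — 4 edges from the root.

4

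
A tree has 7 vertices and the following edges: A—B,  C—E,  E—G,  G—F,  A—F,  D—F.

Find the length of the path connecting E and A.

3

The path is E – G – F – A, which has 3 edges.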